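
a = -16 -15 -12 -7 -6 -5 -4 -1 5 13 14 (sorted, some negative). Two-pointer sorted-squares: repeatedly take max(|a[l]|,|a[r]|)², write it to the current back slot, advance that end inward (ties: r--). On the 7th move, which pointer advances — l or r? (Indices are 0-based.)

l

[0,10] |-16|>|14| out[10]=256 → l++
[1,10] |-15|>|14| out[9]=225 → l++
[2,10] |-12|<=|14| out[8]=196 → r--
[2,9] |-12|<=|13| out[7]=169 → r--
[2,8] |-12|>|5| out[6]=144 → l++
[3,8] |-7|>|5| out[5]=49 → l++
[4,8] |-6|>|5| out[4]=36 → l++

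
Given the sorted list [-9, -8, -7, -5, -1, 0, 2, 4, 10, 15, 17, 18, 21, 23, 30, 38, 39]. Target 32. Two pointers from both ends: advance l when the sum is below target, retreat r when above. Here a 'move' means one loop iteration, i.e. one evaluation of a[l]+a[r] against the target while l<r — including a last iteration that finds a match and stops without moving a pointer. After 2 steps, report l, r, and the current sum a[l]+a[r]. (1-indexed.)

l=3, r=17, sum=32

l=1 r=17: -9+39=30 <32, l++
l=2 r=17: -8+39=31 <32, l++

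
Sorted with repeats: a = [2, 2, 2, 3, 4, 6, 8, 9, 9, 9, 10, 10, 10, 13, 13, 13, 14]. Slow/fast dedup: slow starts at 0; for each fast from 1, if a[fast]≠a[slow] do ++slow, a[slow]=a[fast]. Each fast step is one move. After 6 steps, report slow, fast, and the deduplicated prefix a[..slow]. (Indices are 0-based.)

slow=4, fast=7, prefix=[2, 3, 4, 6, 8]

(s=0,f=1) a[fast]=2=a[slow] dup → fast++
(s=0,f=2) a[fast]=2=a[slow] dup → fast++
(s=0,f=3) a[fast]=3≠a[slow]=2 write a[1]=3 → slow++,fast++
(s=1,f=4) a[fast]=4≠a[slow]=3 write a[2]=4 → slow++,fast++
(s=2,f=5) a[fast]=6≠a[slow]=4 write a[3]=6 → slow++,fast++
(s=3,f=6) a[fast]=8≠a[slow]=6 write a[4]=8 → slow++,fast++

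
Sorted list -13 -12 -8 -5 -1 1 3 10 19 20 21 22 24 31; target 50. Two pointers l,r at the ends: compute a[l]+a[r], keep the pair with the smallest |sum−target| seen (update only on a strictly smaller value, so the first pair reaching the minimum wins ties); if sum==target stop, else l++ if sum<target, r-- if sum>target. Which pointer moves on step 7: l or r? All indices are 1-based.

l

l=1 r=14: -13+31=18 d=32 *, l++
l=2 r=14: -12+31=19 d=31 *, l++
l=3 r=14: -8+31=23 d=27 *, l++
l=4 r=14: -5+31=26 d=24 *, l++
l=5 r=14: -1+31=30 d=20 *, l++
l=6 r=14: 1+31=32 d=18 *, l++
l=7 r=14: 3+31=34 d=16 *, l++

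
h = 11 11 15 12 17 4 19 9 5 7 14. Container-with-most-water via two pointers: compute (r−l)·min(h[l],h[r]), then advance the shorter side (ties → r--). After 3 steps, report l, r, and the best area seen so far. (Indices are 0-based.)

l=2, r=9, best area=112

[0,10] min(11,14)*10=110 best=110 * → l++
[1,10] min(11,14)*9=99 best=110 → l++
[2,10] min(15,14)*8=112 best=112 * → r--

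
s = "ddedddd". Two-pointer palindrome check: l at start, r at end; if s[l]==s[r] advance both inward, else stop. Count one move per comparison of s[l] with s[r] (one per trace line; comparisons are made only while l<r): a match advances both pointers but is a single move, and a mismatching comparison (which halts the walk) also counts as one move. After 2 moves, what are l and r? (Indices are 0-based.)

l=2, r=4

l=0 r=6: 'd'=='d', l++,r--
l=1 r=5: 'd'=='d', l++,r--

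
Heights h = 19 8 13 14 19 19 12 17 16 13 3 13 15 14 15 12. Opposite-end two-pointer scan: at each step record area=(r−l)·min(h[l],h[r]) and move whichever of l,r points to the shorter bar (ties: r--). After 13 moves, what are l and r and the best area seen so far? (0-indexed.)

l=0, r=2, best area=210

[0,15] min(19,12)*15=180 best=180 * → r--
[0,14] min(19,15)*14=210 best=210 * → r--
[0,13] min(19,14)*13=182 best=210 → r--
[0,12] min(19,15)*12=180 best=210 → r--
[0,11] min(19,13)*11=143 best=210 → r--
[0,10] min(19,3)*10=30 best=210 → r--
[0,9] min(19,13)*9=117 best=210 → r--
[0,8] min(19,16)*8=128 best=210 → r--
[0,7] min(19,17)*7=119 best=210 → r--
[0,6] min(19,12)*6=72 best=210 → r--
[0,5] min(19,19)*5=95 best=210 → r--
[0,4] min(19,19)*4=76 best=210 → r--
[0,3] min(19,14)*3=42 best=210 → r--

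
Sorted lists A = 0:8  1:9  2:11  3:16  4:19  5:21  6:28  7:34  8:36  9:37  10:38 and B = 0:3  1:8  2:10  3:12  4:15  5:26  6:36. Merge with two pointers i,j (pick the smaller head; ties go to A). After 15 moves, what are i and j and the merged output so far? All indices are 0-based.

i=9, j=6, merged so far=[3, 8, 8, 9, 10, 11, 12, 15, 16, 19, 21, 26, 28, 34, 36]

[i=0,j=0] A[i]=8>B[j]=3 take 3 → j++
[i=0,j=1] A[i]=8<=B[j]=8 take 8 → i++
[i=1,j=1] A[i]=9>B[j]=8 take 8 → j++
[i=1,j=2] A[i]=9<=B[j]=10 take 9 → i++
[i=2,j=2] A[i]=11>B[j]=10 take 10 → j++
[i=2,j=3] A[i]=11<=B[j]=12 take 11 → i++
[i=3,j=3] A[i]=16>B[j]=12 take 12 → j++
[i=3,j=4] A[i]=16>B[j]=15 take 15 → j++
[i=3,j=5] A[i]=16<=B[j]=26 take 16 → i++
[i=4,j=5] A[i]=19<=B[j]=26 take 19 → i++
[i=5,j=5] A[i]=21<=B[j]=26 take 21 → i++
[i=6,j=5] A[i]=28>B[j]=26 take 26 → j++
[i=6,j=6] A[i]=28<=B[j]=36 take 28 → i++
[i=7,j=6] A[i]=34<=B[j]=36 take 34 → i++
[i=8,j=6] A[i]=36<=B[j]=36 take 36 → i++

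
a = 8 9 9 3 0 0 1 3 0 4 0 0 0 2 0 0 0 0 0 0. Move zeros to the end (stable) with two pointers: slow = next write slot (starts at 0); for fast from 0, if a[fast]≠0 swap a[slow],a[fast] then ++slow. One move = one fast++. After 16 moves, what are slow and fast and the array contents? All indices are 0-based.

slow=8, fast=16, a=[8, 9, 9, 3, 1, 3, 4, 2, 0, 0, 0, 0, 0, 0, 0, 0, 0, 0, 0, 0]

slow=0 fast=0: a[fast]=8≠0 swap→a[0]=8, slow++,fast++
slow=1 fast=1: a[fast]=9≠0 swap→a[1]=9, slow++,fast++
slow=2 fast=2: a[fast]=9≠0 swap→a[2]=9, slow++,fast++
slow=3 fast=3: a[fast]=3≠0 swap→a[3]=3, slow++,fast++
slow=4 fast=4: a[fast]=0, fast++
slow=4 fast=5: a[fast]=0, fast++
slow=4 fast=6: a[fast]=1≠0 swap→a[4]=1, slow++,fast++
slow=5 fast=7: a[fast]=3≠0 swap→a[5]=3, slow++,fast++
slow=6 fast=8: a[fast]=0, fast++
slow=6 fast=9: a[fast]=4≠0 swap→a[6]=4, slow++,fast++
slow=7 fast=10: a[fast]=0, fast++
slow=7 fast=11: a[fast]=0, fast++
slow=7 fast=12: a[fast]=0, fast++
slow=7 fast=13: a[fast]=2≠0 swap→a[7]=2, slow++,fast++
slow=8 fast=14: a[fast]=0, fast++
slow=8 fast=15: a[fast]=0, fast++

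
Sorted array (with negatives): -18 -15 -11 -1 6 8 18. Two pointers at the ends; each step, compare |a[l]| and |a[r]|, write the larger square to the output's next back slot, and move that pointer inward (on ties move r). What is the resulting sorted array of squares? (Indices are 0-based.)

[1, 36, 64, 121, 225, 324, 324]

[0,6] |-18|<=|18| out[6]=324 → r--
[0,5] |-18|>|8| out[5]=324 → l++
[1,5] |-15|>|8| out[4]=225 → l++
[2,5] |-11|>|8| out[3]=121 → l++
[3,5] |-1|<=|8| out[2]=64 → r--
[3,4] |-1|<=|6| out[1]=36 → r--
[3,3] |-1|<=|-1| out[0]=1 → r--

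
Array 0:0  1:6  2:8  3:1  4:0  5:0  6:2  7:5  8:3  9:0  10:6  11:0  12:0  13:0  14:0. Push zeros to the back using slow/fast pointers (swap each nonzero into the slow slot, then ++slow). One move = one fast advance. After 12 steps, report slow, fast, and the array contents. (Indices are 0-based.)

slow=7, fast=12, a=[6, 8, 1, 2, 5, 3, 6, 0, 0, 0, 0, 0, 0, 0, 0]

slow=0 fast=0: a[fast]=0, fast++
slow=0 fast=1: a[fast]=6≠0 swap→a[0]=6, slow++,fast++
slow=1 fast=2: a[fast]=8≠0 swap→a[1]=8, slow++,fast++
slow=2 fast=3: a[fast]=1≠0 swap→a[2]=1, slow++,fast++
slow=3 fast=4: a[fast]=0, fast++
slow=3 fast=5: a[fast]=0, fast++
slow=3 fast=6: a[fast]=2≠0 swap→a[3]=2, slow++,fast++
slow=4 fast=7: a[fast]=5≠0 swap→a[4]=5, slow++,fast++
slow=5 fast=8: a[fast]=3≠0 swap→a[5]=3, slow++,fast++
slow=6 fast=9: a[fast]=0, fast++
slow=6 fast=10: a[fast]=6≠0 swap→a[6]=6, slow++,fast++
slow=7 fast=11: a[fast]=0, fast++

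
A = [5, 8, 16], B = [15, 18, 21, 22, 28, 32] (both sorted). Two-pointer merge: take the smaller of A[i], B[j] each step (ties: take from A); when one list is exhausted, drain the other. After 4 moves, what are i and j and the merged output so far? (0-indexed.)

i=0 j=0: A[i]=5<=B[j]=15 take 5, i++
i=1 j=0: A[i]=8<=B[j]=15 take 8, i++
i=2 j=0: A[i]=16>B[j]=15 take 15, j++
i=2 j=1: A[i]=16<=B[j]=18 take 16, i++

i=3, j=1, merged so far=[5, 8, 15, 16]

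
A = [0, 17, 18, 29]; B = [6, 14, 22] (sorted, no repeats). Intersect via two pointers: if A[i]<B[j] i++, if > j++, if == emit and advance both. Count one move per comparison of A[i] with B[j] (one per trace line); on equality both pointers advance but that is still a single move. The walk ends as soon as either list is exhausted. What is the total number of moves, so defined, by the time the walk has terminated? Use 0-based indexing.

[i=0,j=0] 0<6 → i++
[i=1,j=0] 17>6 → j++
[i=1,j=1] 17>14 → j++
[i=1,j=2] 17<22 → i++
[i=2,j=2] 18<22 → i++
[i=3,j=2] 29>22 → j++

6 moves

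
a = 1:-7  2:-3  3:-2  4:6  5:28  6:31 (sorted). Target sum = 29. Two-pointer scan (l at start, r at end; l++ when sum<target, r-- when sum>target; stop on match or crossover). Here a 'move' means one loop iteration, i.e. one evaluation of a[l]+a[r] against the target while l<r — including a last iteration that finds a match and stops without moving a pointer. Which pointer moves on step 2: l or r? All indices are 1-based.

l

l=1 r=6: -7+31=24 <29, l++
l=2 r=6: -3+31=28 <29, l++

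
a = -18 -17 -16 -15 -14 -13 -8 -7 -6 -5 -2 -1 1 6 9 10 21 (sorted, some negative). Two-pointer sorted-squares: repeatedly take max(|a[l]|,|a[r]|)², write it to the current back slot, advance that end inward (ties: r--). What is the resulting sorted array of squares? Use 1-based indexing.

[1,17] |-18|<=|21| out[17]=441 → r--
[1,16] |-18|>|10| out[16]=324 → l++
[2,16] |-17|>|10| out[15]=289 → l++
[3,16] |-16|>|10| out[14]=256 → l++
[4,16] |-15|>|10| out[13]=225 → l++
[5,16] |-14|>|10| out[12]=196 → l++
[6,16] |-13|>|10| out[11]=169 → l++
[7,16] |-8|<=|10| out[10]=100 → r--
[7,15] |-8|<=|9| out[9]=81 → r--
[7,14] |-8|>|6| out[8]=64 → l++
[8,14] |-7|>|6| out[7]=49 → l++
[9,14] |-6|<=|6| out[6]=36 → r--
[9,13] |-6|>|1| out[5]=36 → l++
[10,13] |-5|>|1| out[4]=25 → l++
[11,13] |-2|>|1| out[3]=4 → l++
[12,13] |-1|<=|1| out[2]=1 → r--
[12,12] |-1|<=|-1| out[1]=1 → r--

[1, 1, 4, 25, 36, 36, 49, 64, 81, 100, 169, 196, 225, 256, 289, 324, 441]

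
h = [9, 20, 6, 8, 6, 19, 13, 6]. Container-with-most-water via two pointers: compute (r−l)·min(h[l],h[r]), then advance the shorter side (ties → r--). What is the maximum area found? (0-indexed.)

[0,7] min(9,6)*7=42 best=42 * → r--
[0,6] min(9,13)*6=54 best=54 * → l++
[1,6] min(20,13)*5=65 best=65 * → r--
[1,5] min(20,19)*4=76 best=76 * → r--
[1,4] min(20,6)*3=18 best=76 → r--
[1,3] min(20,8)*2=16 best=76 → r--
[1,2] min(20,6)*1=6 best=76 → r--

max area = 76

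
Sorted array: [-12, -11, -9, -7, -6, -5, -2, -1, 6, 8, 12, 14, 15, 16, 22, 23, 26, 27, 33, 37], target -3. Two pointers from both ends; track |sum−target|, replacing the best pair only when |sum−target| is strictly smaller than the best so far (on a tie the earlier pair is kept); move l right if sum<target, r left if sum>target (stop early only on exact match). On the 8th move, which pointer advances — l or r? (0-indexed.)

r

[0,19] -12+37=25 d=28 * → r--
[0,18] -12+33=21 d=24 * → r--
[0,17] -12+27=15 d=18 * → r--
[0,16] -12+26=14 d=17 * → r--
[0,15] -12+23=11 d=14 * → r--
[0,14] -12+22=10 d=13 * → r--
[0,13] -12+16=4 d=7 * → r--
[0,12] -12+15=3 d=6 * → r--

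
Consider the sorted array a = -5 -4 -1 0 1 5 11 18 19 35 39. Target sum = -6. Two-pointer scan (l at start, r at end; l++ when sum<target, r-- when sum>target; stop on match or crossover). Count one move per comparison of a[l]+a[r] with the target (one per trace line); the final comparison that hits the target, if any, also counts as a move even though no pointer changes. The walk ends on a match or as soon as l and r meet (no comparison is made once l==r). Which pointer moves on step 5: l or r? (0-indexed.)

[0,10] -5+39=34 >-6 → r--
[0,9] -5+35=30 >-6 → r--
[0,8] -5+19=14 >-6 → r--
[0,7] -5+18=13 >-6 → r--
[0,6] -5+11=6 >-6 → r--

r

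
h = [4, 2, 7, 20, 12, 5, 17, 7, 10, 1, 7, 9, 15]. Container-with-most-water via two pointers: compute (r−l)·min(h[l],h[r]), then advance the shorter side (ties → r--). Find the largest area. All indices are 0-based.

[0,12] min(4,15)*12=48 best=48 * → l++
[1,12] min(2,15)*11=22 best=48 → l++
[2,12] min(7,15)*10=70 best=70 * → l++
[3,12] min(20,15)*9=135 best=135 * → r--
[3,11] min(20,9)*8=72 best=135 → r--
[3,10] min(20,7)*7=49 best=135 → r--
[3,9] min(20,1)*6=6 best=135 → r--
[3,8] min(20,10)*5=50 best=135 → r--
[3,7] min(20,7)*4=28 best=135 → r--
[3,6] min(20,17)*3=51 best=135 → r--
[3,5] min(20,5)*2=10 best=135 → r--
[3,4] min(20,12)*1=12 best=135 → r--

max area = 135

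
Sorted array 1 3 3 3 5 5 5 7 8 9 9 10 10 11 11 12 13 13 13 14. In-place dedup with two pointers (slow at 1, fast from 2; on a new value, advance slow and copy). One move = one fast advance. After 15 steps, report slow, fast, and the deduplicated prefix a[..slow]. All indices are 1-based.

slow=9, fast=17, prefix=[1, 3, 5, 7, 8, 9, 10, 11, 12]

(s=1,f=2) a[fast]=3≠a[slow]=1 write a[2]=3 → slow++,fast++
(s=2,f=3) a[fast]=3=a[slow] dup → fast++
(s=2,f=4) a[fast]=3=a[slow] dup → fast++
(s=2,f=5) a[fast]=5≠a[slow]=3 write a[3]=5 → slow++,fast++
(s=3,f=6) a[fast]=5=a[slow] dup → fast++
(s=3,f=7) a[fast]=5=a[slow] dup → fast++
(s=3,f=8) a[fast]=7≠a[slow]=5 write a[4]=7 → slow++,fast++
(s=4,f=9) a[fast]=8≠a[slow]=7 write a[5]=8 → slow++,fast++
(s=5,f=10) a[fast]=9≠a[slow]=8 write a[6]=9 → slow++,fast++
(s=6,f=11) a[fast]=9=a[slow] dup → fast++
(s=6,f=12) a[fast]=10≠a[slow]=9 write a[7]=10 → slow++,fast++
(s=7,f=13) a[fast]=10=a[slow] dup → fast++
(s=7,f=14) a[fast]=11≠a[slow]=10 write a[8]=11 → slow++,fast++
(s=8,f=15) a[fast]=11=a[slow] dup → fast++
(s=8,f=16) a[fast]=12≠a[slow]=11 write a[9]=12 → slow++,fast++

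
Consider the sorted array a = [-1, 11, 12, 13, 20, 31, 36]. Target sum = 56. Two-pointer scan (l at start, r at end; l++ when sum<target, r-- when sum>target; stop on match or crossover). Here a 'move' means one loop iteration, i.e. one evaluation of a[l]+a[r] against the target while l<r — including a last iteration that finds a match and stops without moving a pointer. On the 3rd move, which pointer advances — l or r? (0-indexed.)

l

[0,6] -1+36=35 <56 → l++
[1,6] 11+36=47 <56 → l++
[2,6] 12+36=48 <56 → l++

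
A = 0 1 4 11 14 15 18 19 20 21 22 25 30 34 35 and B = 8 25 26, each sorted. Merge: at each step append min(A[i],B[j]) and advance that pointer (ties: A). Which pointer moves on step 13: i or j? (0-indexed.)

[i=0,j=0] A[i]=0<=B[j]=8 take 0 → i++
[i=1,j=0] A[i]=1<=B[j]=8 take 1 → i++
[i=2,j=0] A[i]=4<=B[j]=8 take 4 → i++
[i=3,j=0] A[i]=11>B[j]=8 take 8 → j++
[i=3,j=1] A[i]=11<=B[j]=25 take 11 → i++
[i=4,j=1] A[i]=14<=B[j]=25 take 14 → i++
[i=5,j=1] A[i]=15<=B[j]=25 take 15 → i++
[i=6,j=1] A[i]=18<=B[j]=25 take 18 → i++
[i=7,j=1] A[i]=19<=B[j]=25 take 19 → i++
[i=8,j=1] A[i]=20<=B[j]=25 take 20 → i++
[i=9,j=1] A[i]=21<=B[j]=25 take 21 → i++
[i=10,j=1] A[i]=22<=B[j]=25 take 22 → i++
[i=11,j=1] A[i]=25<=B[j]=25 take 25 → i++

i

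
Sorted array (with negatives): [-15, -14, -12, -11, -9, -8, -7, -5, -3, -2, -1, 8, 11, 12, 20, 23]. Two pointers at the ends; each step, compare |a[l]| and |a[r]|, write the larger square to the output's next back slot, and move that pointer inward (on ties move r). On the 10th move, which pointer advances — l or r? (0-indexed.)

r

[0,15] |-15|<=|23| out[15]=529 → r--
[0,14] |-15|<=|20| out[14]=400 → r--
[0,13] |-15|>|12| out[13]=225 → l++
[1,13] |-14|>|12| out[12]=196 → l++
[2,13] |-12|<=|12| out[11]=144 → r--
[2,12] |-12|>|11| out[10]=144 → l++
[3,12] |-11|<=|11| out[9]=121 → r--
[3,11] |-11|>|8| out[8]=121 → l++
[4,11] |-9|>|8| out[7]=81 → l++
[5,11] |-8|<=|8| out[6]=64 → r--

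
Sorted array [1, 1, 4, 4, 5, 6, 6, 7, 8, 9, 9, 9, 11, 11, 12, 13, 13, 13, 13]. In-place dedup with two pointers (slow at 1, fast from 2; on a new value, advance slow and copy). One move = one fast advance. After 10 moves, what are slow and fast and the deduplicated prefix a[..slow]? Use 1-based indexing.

slow=1 fast=2: a[fast]=1=a[slow] dup, fast++
slow=1 fast=3: a[fast]=4≠a[slow]=1 write a[2]=4, slow++,fast++
slow=2 fast=4: a[fast]=4=a[slow] dup, fast++
slow=2 fast=5: a[fast]=5≠a[slow]=4 write a[3]=5, slow++,fast++
slow=3 fast=6: a[fast]=6≠a[slow]=5 write a[4]=6, slow++,fast++
slow=4 fast=7: a[fast]=6=a[slow] dup, fast++
slow=4 fast=8: a[fast]=7≠a[slow]=6 write a[5]=7, slow++,fast++
slow=5 fast=9: a[fast]=8≠a[slow]=7 write a[6]=8, slow++,fast++
slow=6 fast=10: a[fast]=9≠a[slow]=8 write a[7]=9, slow++,fast++
slow=7 fast=11: a[fast]=9=a[slow] dup, fast++

slow=7, fast=12, prefix=[1, 4, 5, 6, 7, 8, 9]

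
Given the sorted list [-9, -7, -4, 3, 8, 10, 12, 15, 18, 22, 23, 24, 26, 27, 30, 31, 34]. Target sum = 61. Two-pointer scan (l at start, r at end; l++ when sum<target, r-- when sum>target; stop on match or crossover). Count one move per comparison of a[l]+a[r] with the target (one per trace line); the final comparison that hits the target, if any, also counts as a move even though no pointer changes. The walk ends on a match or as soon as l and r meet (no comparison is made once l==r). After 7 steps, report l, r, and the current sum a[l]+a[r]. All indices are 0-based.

l=0 r=16: -9+34=25 <61, l++
l=1 r=16: -7+34=27 <61, l++
l=2 r=16: -4+34=30 <61, l++
l=3 r=16: 3+34=37 <61, l++
l=4 r=16: 8+34=42 <61, l++
l=5 r=16: 10+34=44 <61, l++
l=6 r=16: 12+34=46 <61, l++

l=7, r=16, sum=49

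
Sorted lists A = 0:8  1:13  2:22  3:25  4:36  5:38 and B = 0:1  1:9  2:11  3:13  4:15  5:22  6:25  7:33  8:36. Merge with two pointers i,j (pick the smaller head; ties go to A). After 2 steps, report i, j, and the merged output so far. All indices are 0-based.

i=1, j=1, merged so far=[1, 8]

i=0 j=0: A[i]=8>B[j]=1 take 1, j++
i=0 j=1: A[i]=8<=B[j]=9 take 8, i++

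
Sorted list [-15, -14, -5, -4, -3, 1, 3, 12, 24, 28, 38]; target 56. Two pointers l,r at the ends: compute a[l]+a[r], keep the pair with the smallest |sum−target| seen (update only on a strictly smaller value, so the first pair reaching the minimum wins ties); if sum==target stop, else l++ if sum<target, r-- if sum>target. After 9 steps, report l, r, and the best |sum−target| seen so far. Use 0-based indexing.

[0,10] -15+38=23 d=33 * → l++
[1,10] -14+38=24 d=32 * → l++
[2,10] -5+38=33 d=23 * → l++
[3,10] -4+38=34 d=22 * → l++
[4,10] -3+38=35 d=21 * → l++
[5,10] 1+38=39 d=17 * → l++
[6,10] 3+38=41 d=15 * → l++
[7,10] 12+38=50 d=6 * → l++
[8,10] 24+38=62 d=6 → r--

l=8, r=9, best |Δ|=6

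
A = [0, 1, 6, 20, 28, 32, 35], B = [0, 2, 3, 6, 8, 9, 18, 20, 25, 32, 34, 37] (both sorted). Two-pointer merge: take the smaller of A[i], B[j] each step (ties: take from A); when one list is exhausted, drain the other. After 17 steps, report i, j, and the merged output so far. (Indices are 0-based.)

i=6, j=11, merged so far=[0, 0, 1, 2, 3, 6, 6, 8, 9, 18, 20, 20, 25, 28, 32, 32, 34]

i=0 j=0: A[i]=0<=B[j]=0 take 0, i++
i=1 j=0: A[i]=1>B[j]=0 take 0, j++
i=1 j=1: A[i]=1<=B[j]=2 take 1, i++
i=2 j=1: A[i]=6>B[j]=2 take 2, j++
i=2 j=2: A[i]=6>B[j]=3 take 3, j++
i=2 j=3: A[i]=6<=B[j]=6 take 6, i++
i=3 j=3: A[i]=20>B[j]=6 take 6, j++
i=3 j=4: A[i]=20>B[j]=8 take 8, j++
i=3 j=5: A[i]=20>B[j]=9 take 9, j++
i=3 j=6: A[i]=20>B[j]=18 take 18, j++
i=3 j=7: A[i]=20<=B[j]=20 take 20, i++
i=4 j=7: A[i]=28>B[j]=20 take 20, j++
i=4 j=8: A[i]=28>B[j]=25 take 25, j++
i=4 j=9: A[i]=28<=B[j]=32 take 28, i++
i=5 j=9: A[i]=32<=B[j]=32 take 32, i++
i=6 j=9: A[i]=35>B[j]=32 take 32, j++
i=6 j=10: A[i]=35>B[j]=34 take 34, j++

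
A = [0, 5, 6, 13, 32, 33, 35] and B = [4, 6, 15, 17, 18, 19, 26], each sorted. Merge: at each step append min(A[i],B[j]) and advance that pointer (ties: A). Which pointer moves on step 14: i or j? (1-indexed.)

i=1 j=1: A[i]=0<=B[j]=4 take 0, i++
i=2 j=1: A[i]=5>B[j]=4 take 4, j++
i=2 j=2: A[i]=5<=B[j]=6 take 5, i++
i=3 j=2: A[i]=6<=B[j]=6 take 6, i++
i=4 j=2: A[i]=13>B[j]=6 take 6, j++
i=4 j=3: A[i]=13<=B[j]=15 take 13, i++
i=5 j=3: A[i]=32>B[j]=15 take 15, j++
i=5 j=4: A[i]=32>B[j]=17 take 17, j++
i=5 j=5: A[i]=32>B[j]=18 take 18, j++
i=5 j=6: A[i]=32>B[j]=19 take 19, j++
i=5 j=7: A[i]=32>B[j]=26 take 26, j++
i=5 j=8: B done, take A[i]=32, i++
i=6 j=8: B done, take A[i]=33, i++
i=7 j=8: B done, take A[i]=35, i++

i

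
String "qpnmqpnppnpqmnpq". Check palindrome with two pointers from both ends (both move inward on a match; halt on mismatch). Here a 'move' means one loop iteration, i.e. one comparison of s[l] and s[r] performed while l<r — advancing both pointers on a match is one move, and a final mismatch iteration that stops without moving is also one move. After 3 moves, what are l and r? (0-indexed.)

l=3, r=12

[0,15] 'q'=='q' → l++,r--
[1,14] 'p'=='p' → l++,r--
[2,13] 'n'=='n' → l++,r--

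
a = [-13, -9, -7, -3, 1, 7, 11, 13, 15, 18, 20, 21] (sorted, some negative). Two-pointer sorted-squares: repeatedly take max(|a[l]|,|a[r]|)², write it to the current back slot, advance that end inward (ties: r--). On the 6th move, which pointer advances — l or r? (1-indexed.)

l

l=1 r=12: |-13|<=|21| out[12]=441, r--
l=1 r=11: |-13|<=|20| out[11]=400, r--
l=1 r=10: |-13|<=|18| out[10]=324, r--
l=1 r=9: |-13|<=|15| out[9]=225, r--
l=1 r=8: |-13|<=|13| out[8]=169, r--
l=1 r=7: |-13|>|11| out[7]=169, l++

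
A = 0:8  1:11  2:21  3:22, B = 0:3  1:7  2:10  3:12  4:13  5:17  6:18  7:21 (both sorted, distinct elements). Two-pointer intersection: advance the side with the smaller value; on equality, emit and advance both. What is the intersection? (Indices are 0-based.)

i=0 j=0: 8>3, j++
i=0 j=1: 8>7, j++
i=0 j=2: 8<10, i++
i=1 j=2: 11>10, j++
i=1 j=3: 11<12, i++
i=2 j=3: 21>12, j++
i=2 j=4: 21>13, j++
i=2 j=5: 21>17, j++
i=2 j=6: 21>18, j++
i=2 j=7: 21==21 emit, i++,j++

intersection = [21]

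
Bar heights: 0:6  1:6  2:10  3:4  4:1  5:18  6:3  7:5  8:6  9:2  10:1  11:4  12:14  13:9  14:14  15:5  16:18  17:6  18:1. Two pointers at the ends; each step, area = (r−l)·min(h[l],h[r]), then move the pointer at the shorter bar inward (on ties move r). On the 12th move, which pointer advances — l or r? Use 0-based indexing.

r

[0,18] min(6,1)*18=18 best=18 * → r--
[0,17] min(6,6)*17=102 best=102 * → r--
[0,16] min(6,18)*16=96 best=102 → l++
[1,16] min(6,18)*15=90 best=102 → l++
[2,16] min(10,18)*14=140 best=140 * → l++
[3,16] min(4,18)*13=52 best=140 → l++
[4,16] min(1,18)*12=12 best=140 → l++
[5,16] min(18,18)*11=198 best=198 * → r--
[5,15] min(18,5)*10=50 best=198 → r--
[5,14] min(18,14)*9=126 best=198 → r--
[5,13] min(18,9)*8=72 best=198 → r--
[5,12] min(18,14)*7=98 best=198 → r--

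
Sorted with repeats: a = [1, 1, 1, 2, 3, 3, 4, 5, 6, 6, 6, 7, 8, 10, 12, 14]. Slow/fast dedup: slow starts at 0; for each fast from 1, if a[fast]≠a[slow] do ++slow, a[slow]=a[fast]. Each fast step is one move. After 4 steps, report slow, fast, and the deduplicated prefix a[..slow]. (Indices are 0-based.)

slow=2, fast=5, prefix=[1, 2, 3]

slow=0 fast=1: a[fast]=1=a[slow] dup, fast++
slow=0 fast=2: a[fast]=1=a[slow] dup, fast++
slow=0 fast=3: a[fast]=2≠a[slow]=1 write a[1]=2, slow++,fast++
slow=1 fast=4: a[fast]=3≠a[slow]=2 write a[2]=3, slow++,fast++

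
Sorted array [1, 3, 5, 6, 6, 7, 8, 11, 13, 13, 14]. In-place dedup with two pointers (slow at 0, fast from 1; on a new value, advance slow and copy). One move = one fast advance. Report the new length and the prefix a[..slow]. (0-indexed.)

(s=0,f=1) a[fast]=3≠a[slow]=1 write a[1]=3 → slow++,fast++
(s=1,f=2) a[fast]=5≠a[slow]=3 write a[2]=5 → slow++,fast++
(s=2,f=3) a[fast]=6≠a[slow]=5 write a[3]=6 → slow++,fast++
(s=3,f=4) a[fast]=6=a[slow] dup → fast++
(s=3,f=5) a[fast]=7≠a[slow]=6 write a[4]=7 → slow++,fast++
(s=4,f=6) a[fast]=8≠a[slow]=7 write a[5]=8 → slow++,fast++
(s=5,f=7) a[fast]=11≠a[slow]=8 write a[6]=11 → slow++,fast++
(s=6,f=8) a[fast]=13≠a[slow]=11 write a[7]=13 → slow++,fast++
(s=7,f=9) a[fast]=13=a[slow] dup → fast++
(s=7,f=10) a[fast]=14≠a[slow]=13 write a[8]=14 → slow++,fast++

length 9; prefix = [1, 3, 5, 6, 7, 8, 11, 13, 14]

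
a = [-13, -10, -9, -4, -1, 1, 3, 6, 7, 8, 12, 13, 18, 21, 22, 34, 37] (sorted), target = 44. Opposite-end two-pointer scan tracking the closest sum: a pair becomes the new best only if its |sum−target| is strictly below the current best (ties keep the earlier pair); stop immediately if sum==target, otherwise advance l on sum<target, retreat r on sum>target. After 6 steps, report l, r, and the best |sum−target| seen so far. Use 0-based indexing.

l=6, r=16, best |Δ|=6

l=0 r=16: -13+37=24 d=20 *, l++
l=1 r=16: -10+37=27 d=17 *, l++
l=2 r=16: -9+37=28 d=16 *, l++
l=3 r=16: -4+37=33 d=11 *, l++
l=4 r=16: -1+37=36 d=8 *, l++
l=5 r=16: 1+37=38 d=6 *, l++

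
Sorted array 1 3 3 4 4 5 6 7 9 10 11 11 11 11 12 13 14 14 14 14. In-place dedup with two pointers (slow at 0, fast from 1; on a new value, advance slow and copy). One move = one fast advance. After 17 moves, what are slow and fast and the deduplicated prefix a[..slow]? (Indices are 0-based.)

slow=11, fast=18, prefix=[1, 3, 4, 5, 6, 7, 9, 10, 11, 12, 13, 14]

(s=0,f=1) a[fast]=3≠a[slow]=1 write a[1]=3 → slow++,fast++
(s=1,f=2) a[fast]=3=a[slow] dup → fast++
(s=1,f=3) a[fast]=4≠a[slow]=3 write a[2]=4 → slow++,fast++
(s=2,f=4) a[fast]=4=a[slow] dup → fast++
(s=2,f=5) a[fast]=5≠a[slow]=4 write a[3]=5 → slow++,fast++
(s=3,f=6) a[fast]=6≠a[slow]=5 write a[4]=6 → slow++,fast++
(s=4,f=7) a[fast]=7≠a[slow]=6 write a[5]=7 → slow++,fast++
(s=5,f=8) a[fast]=9≠a[slow]=7 write a[6]=9 → slow++,fast++
(s=6,f=9) a[fast]=10≠a[slow]=9 write a[7]=10 → slow++,fast++
(s=7,f=10) a[fast]=11≠a[slow]=10 write a[8]=11 → slow++,fast++
(s=8,f=11) a[fast]=11=a[slow] dup → fast++
(s=8,f=12) a[fast]=11=a[slow] dup → fast++
(s=8,f=13) a[fast]=11=a[slow] dup → fast++
(s=8,f=14) a[fast]=12≠a[slow]=11 write a[9]=12 → slow++,fast++
(s=9,f=15) a[fast]=13≠a[slow]=12 write a[10]=13 → slow++,fast++
(s=10,f=16) a[fast]=14≠a[slow]=13 write a[11]=14 → slow++,fast++
(s=11,f=17) a[fast]=14=a[slow] dup → fast++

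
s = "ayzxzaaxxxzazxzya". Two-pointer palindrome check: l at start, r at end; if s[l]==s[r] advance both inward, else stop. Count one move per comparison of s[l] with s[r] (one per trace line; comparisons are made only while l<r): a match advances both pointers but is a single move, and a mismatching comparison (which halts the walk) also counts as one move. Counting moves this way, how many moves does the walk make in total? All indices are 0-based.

[0,16] 'a'=='a' → l++,r--
[1,15] 'y'=='y' → l++,r--
[2,14] 'z'=='z' → l++,r--
[3,13] 'x'=='x' → l++,r--
[4,12] 'z'=='z' → l++,r--
[5,11] 'a'=='a' → l++,r--
[6,10] 'a'!='z' → stop

7 moves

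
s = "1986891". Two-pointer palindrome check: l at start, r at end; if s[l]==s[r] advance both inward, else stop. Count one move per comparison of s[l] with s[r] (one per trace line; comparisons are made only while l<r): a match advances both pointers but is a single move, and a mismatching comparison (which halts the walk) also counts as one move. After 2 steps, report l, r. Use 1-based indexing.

l=3, r=5

[1,7] '1'=='1' → l++,r--
[2,6] '9'=='9' → l++,r--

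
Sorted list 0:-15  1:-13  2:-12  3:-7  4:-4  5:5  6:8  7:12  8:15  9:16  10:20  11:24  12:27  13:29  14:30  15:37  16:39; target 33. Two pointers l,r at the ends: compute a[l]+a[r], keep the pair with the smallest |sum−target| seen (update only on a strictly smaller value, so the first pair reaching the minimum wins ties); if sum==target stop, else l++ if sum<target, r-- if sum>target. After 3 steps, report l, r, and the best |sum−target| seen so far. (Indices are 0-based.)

l=3, r=16, best |Δ|=6

l=0 r=16: -15+39=24 d=9 *, l++
l=1 r=16: -13+39=26 d=7 *, l++
l=2 r=16: -12+39=27 d=6 *, l++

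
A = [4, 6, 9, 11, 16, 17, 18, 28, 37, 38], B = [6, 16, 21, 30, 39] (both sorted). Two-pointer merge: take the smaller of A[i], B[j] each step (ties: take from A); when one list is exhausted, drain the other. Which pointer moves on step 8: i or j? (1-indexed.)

i

[i=1,j=1] A[i]=4<=B[j]=6 take 4 → i++
[i=2,j=1] A[i]=6<=B[j]=6 take 6 → i++
[i=3,j=1] A[i]=9>B[j]=6 take 6 → j++
[i=3,j=2] A[i]=9<=B[j]=16 take 9 → i++
[i=4,j=2] A[i]=11<=B[j]=16 take 11 → i++
[i=5,j=2] A[i]=16<=B[j]=16 take 16 → i++
[i=6,j=2] A[i]=17>B[j]=16 take 16 → j++
[i=6,j=3] A[i]=17<=B[j]=21 take 17 → i++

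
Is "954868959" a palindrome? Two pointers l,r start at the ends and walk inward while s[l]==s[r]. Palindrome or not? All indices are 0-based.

l=0 r=8: '9'=='9', l++,r--
l=1 r=7: '5'=='5', l++,r--
l=2 r=6: '4'!='9', stop

not a palindrome (mismatch at 2,6)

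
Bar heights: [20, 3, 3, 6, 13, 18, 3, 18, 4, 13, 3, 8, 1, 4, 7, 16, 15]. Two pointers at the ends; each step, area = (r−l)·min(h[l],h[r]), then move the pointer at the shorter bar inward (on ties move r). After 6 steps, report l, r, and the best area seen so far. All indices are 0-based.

[0,16] min(20,15)*16=240 best=240 * → r--
[0,15] min(20,16)*15=240 best=240 → r--
[0,14] min(20,7)*14=98 best=240 → r--
[0,13] min(20,4)*13=52 best=240 → r--
[0,12] min(20,1)*12=12 best=240 → r--
[0,11] min(20,8)*11=88 best=240 → r--

l=0, r=10, best area=240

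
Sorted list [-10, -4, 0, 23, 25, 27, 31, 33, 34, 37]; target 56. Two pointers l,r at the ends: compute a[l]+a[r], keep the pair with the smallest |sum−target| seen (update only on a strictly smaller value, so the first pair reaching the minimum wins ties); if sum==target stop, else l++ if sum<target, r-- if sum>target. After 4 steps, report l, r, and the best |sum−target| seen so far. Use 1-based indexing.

l=4, r=9, best |Δ|=4

[1,10] -10+37=27 d=29 * → l++
[2,10] -4+37=33 d=23 * → l++
[3,10] 0+37=37 d=19 * → l++
[4,10] 23+37=60 d=4 * → r--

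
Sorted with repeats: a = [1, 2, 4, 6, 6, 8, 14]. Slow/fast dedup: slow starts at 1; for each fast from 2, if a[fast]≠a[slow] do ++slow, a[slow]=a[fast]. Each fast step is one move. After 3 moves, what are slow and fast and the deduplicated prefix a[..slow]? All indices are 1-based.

(s=1,f=2) a[fast]=2≠a[slow]=1 write a[2]=2 → slow++,fast++
(s=2,f=3) a[fast]=4≠a[slow]=2 write a[3]=4 → slow++,fast++
(s=3,f=4) a[fast]=6≠a[slow]=4 write a[4]=6 → slow++,fast++

slow=4, fast=5, prefix=[1, 2, 4, 6]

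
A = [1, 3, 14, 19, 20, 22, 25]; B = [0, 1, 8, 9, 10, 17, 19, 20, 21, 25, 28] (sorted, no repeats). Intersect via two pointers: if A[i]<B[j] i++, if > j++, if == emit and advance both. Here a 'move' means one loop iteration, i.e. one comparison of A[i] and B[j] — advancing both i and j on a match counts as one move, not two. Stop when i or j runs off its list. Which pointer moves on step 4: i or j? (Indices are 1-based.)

j

i=1 j=1: 1>0, j++
i=1 j=2: 1==1 emit, i++,j++
i=2 j=3: 3<8, i++
i=3 j=3: 14>8, j++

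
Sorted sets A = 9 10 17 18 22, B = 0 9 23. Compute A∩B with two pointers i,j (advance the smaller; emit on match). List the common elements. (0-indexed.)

intersection = [9]

i=0 j=0: 9>0, j++
i=0 j=1: 9==9 emit, i++,j++
i=1 j=2: 10<23, i++
i=2 j=2: 17<23, i++
i=3 j=2: 18<23, i++
i=4 j=2: 22<23, i++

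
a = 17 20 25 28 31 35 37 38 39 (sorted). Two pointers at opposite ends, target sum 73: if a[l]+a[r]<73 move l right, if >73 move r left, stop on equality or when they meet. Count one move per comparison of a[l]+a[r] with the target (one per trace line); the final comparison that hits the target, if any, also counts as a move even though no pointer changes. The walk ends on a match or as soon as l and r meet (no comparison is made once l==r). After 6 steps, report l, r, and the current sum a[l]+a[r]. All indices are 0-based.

l=5, r=7, sum=73

l=0 r=8: 17+39=56 <73, l++
l=1 r=8: 20+39=59 <73, l++
l=2 r=8: 25+39=64 <73, l++
l=3 r=8: 28+39=67 <73, l++
l=4 r=8: 31+39=70 <73, l++
l=5 r=8: 35+39=74 >73, r--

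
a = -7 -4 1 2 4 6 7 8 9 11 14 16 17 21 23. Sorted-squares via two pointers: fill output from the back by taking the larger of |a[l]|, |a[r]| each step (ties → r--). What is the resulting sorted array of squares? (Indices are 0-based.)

[1, 4, 16, 16, 36, 49, 49, 64, 81, 121, 196, 256, 289, 441, 529]

l=0 r=14: |-7|<=|23| out[14]=529, r--
l=0 r=13: |-7|<=|21| out[13]=441, r--
l=0 r=12: |-7|<=|17| out[12]=289, r--
l=0 r=11: |-7|<=|16| out[11]=256, r--
l=0 r=10: |-7|<=|14| out[10]=196, r--
l=0 r=9: |-7|<=|11| out[9]=121, r--
l=0 r=8: |-7|<=|9| out[8]=81, r--
l=0 r=7: |-7|<=|8| out[7]=64, r--
l=0 r=6: |-7|<=|7| out[6]=49, r--
l=0 r=5: |-7|>|6| out[5]=49, l++
l=1 r=5: |-4|<=|6| out[4]=36, r--
l=1 r=4: |-4|<=|4| out[3]=16, r--
l=1 r=3: |-4|>|2| out[2]=16, l++
l=2 r=3: |1|<=|2| out[1]=4, r--
l=2 r=2: |1|<=|1| out[0]=1, r--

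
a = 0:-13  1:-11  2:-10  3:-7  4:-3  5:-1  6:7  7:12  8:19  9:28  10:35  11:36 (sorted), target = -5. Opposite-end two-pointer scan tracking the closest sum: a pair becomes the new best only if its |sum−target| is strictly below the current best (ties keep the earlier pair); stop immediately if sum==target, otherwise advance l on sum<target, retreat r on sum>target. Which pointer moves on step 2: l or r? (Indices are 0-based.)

[0,11] -13+36=23 d=28 * → r--
[0,10] -13+35=22 d=27 * → r--

r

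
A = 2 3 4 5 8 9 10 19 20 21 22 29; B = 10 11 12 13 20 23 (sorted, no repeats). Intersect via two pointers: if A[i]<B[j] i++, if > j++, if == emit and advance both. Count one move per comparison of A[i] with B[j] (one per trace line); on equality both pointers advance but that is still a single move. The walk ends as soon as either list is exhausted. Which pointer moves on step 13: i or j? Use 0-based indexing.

i

[i=0,j=0] 2<10 → i++
[i=1,j=0] 3<10 → i++
[i=2,j=0] 4<10 → i++
[i=3,j=0] 5<10 → i++
[i=4,j=0] 8<10 → i++
[i=5,j=0] 9<10 → i++
[i=6,j=0] 10==10 emit → i++,j++
[i=7,j=1] 19>11 → j++
[i=7,j=2] 19>12 → j++
[i=7,j=3] 19>13 → j++
[i=7,j=4] 19<20 → i++
[i=8,j=4] 20==20 emit → i++,j++
[i=9,j=5] 21<23 → i++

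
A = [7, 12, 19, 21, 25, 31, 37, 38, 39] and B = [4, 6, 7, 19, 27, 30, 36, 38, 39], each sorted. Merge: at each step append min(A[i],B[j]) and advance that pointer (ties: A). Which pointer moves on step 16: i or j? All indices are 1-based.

j

[i=1,j=1] A[i]=7>B[j]=4 take 4 → j++
[i=1,j=2] A[i]=7>B[j]=6 take 6 → j++
[i=1,j=3] A[i]=7<=B[j]=7 take 7 → i++
[i=2,j=3] A[i]=12>B[j]=7 take 7 → j++
[i=2,j=4] A[i]=12<=B[j]=19 take 12 → i++
[i=3,j=4] A[i]=19<=B[j]=19 take 19 → i++
[i=4,j=4] A[i]=21>B[j]=19 take 19 → j++
[i=4,j=5] A[i]=21<=B[j]=27 take 21 → i++
[i=5,j=5] A[i]=25<=B[j]=27 take 25 → i++
[i=6,j=5] A[i]=31>B[j]=27 take 27 → j++
[i=6,j=6] A[i]=31>B[j]=30 take 30 → j++
[i=6,j=7] A[i]=31<=B[j]=36 take 31 → i++
[i=7,j=7] A[i]=37>B[j]=36 take 36 → j++
[i=7,j=8] A[i]=37<=B[j]=38 take 37 → i++
[i=8,j=8] A[i]=38<=B[j]=38 take 38 → i++
[i=9,j=8] A[i]=39>B[j]=38 take 38 → j++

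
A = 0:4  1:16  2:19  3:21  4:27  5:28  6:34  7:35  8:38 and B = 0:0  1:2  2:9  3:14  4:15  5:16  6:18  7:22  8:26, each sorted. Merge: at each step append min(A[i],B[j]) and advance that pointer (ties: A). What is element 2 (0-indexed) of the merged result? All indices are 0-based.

merged[2] = 4

i=0 j=0: A[i]=4>B[j]=0 take 0, j++
i=0 j=1: A[i]=4>B[j]=2 take 2, j++
i=0 j=2: A[i]=4<=B[j]=9 take 4, i++
i=1 j=2: A[i]=16>B[j]=9 take 9, j++
i=1 j=3: A[i]=16>B[j]=14 take 14, j++
i=1 j=4: A[i]=16>B[j]=15 take 15, j++
i=1 j=5: A[i]=16<=B[j]=16 take 16, i++
i=2 j=5: A[i]=19>B[j]=16 take 16, j++
i=2 j=6: A[i]=19>B[j]=18 take 18, j++
i=2 j=7: A[i]=19<=B[j]=22 take 19, i++
i=3 j=7: A[i]=21<=B[j]=22 take 21, i++
i=4 j=7: A[i]=27>B[j]=22 take 22, j++
i=4 j=8: A[i]=27>B[j]=26 take 26, j++
i=4 j=9: B done, take A[i]=27, i++
i=5 j=9: B done, take A[i]=28, i++
i=6 j=9: B done, take A[i]=34, i++
i=7 j=9: B done, take A[i]=35, i++
i=8 j=9: B done, take A[i]=38, i++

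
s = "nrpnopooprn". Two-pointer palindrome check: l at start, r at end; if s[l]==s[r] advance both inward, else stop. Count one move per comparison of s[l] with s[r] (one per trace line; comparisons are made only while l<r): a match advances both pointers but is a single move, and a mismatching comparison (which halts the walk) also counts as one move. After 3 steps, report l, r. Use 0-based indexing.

[0,10] 'n'=='n' → l++,r--
[1,9] 'r'=='r' → l++,r--
[2,8] 'p'=='p' → l++,r--

l=3, r=7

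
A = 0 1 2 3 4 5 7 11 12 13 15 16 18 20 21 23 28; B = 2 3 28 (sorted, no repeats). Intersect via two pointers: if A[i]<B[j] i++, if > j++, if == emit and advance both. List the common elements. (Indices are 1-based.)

i=1 j=1: 0<2, i++
i=2 j=1: 1<2, i++
i=3 j=1: 2==2 emit, i++,j++
i=4 j=2: 3==3 emit, i++,j++
i=5 j=3: 4<28, i++
i=6 j=3: 5<28, i++
i=7 j=3: 7<28, i++
i=8 j=3: 11<28, i++
i=9 j=3: 12<28, i++
i=10 j=3: 13<28, i++
i=11 j=3: 15<28, i++
i=12 j=3: 16<28, i++
i=13 j=3: 18<28, i++
i=14 j=3: 20<28, i++
i=15 j=3: 21<28, i++
i=16 j=3: 23<28, i++
i=17 j=3: 28==28 emit, i++,j++

intersection = [2, 3, 28]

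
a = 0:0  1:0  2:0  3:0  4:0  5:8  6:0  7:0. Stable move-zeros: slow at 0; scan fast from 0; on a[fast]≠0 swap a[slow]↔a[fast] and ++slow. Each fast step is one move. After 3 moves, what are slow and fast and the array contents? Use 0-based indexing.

slow=0 fast=0: a[fast]=0, fast++
slow=0 fast=1: a[fast]=0, fast++
slow=0 fast=2: a[fast]=0, fast++

slow=0, fast=3, a=[0, 0, 0, 0, 0, 8, 0, 0]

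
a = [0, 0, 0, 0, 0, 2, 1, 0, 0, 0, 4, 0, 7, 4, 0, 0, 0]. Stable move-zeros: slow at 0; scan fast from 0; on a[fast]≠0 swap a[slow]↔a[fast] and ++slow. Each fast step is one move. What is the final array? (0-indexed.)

[2, 1, 4, 7, 4, 0, 0, 0, 0, 0, 0, 0, 0, 0, 0, 0, 0]

(s=0,f=0) a[fast]=0 → fast++
(s=0,f=1) a[fast]=0 → fast++
(s=0,f=2) a[fast]=0 → fast++
(s=0,f=3) a[fast]=0 → fast++
(s=0,f=4) a[fast]=0 → fast++
(s=0,f=5) a[fast]=2≠0 swap→a[0]=2 → slow++,fast++
(s=1,f=6) a[fast]=1≠0 swap→a[1]=1 → slow++,fast++
(s=2,f=7) a[fast]=0 → fast++
(s=2,f=8) a[fast]=0 → fast++
(s=2,f=9) a[fast]=0 → fast++
(s=2,f=10) a[fast]=4≠0 swap→a[2]=4 → slow++,fast++
(s=3,f=11) a[fast]=0 → fast++
(s=3,f=12) a[fast]=7≠0 swap→a[3]=7 → slow++,fast++
(s=4,f=13) a[fast]=4≠0 swap→a[4]=4 → slow++,fast++
(s=5,f=14) a[fast]=0 → fast++
(s=5,f=15) a[fast]=0 → fast++
(s=5,f=16) a[fast]=0 → fast++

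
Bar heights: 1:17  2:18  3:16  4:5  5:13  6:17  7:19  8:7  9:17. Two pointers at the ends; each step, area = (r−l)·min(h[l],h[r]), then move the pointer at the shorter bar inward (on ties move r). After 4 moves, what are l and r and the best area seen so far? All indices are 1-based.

l=1 r=9: min(17,17)*8=136 best=136 *, r--
l=1 r=8: min(17,7)*7=49 best=136, r--
l=1 r=7: min(17,19)*6=102 best=136, l++
l=2 r=7: min(18,19)*5=90 best=136, l++

l=3, r=7, best area=136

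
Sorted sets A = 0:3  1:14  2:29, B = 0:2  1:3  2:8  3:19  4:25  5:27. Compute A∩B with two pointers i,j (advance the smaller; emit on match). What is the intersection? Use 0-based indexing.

[i=0,j=0] 3>2 → j++
[i=0,j=1] 3==3 emit → i++,j++
[i=1,j=2] 14>8 → j++
[i=1,j=3] 14<19 → i++
[i=2,j=3] 29>19 → j++
[i=2,j=4] 29>25 → j++
[i=2,j=5] 29>27 → j++

intersection = [3]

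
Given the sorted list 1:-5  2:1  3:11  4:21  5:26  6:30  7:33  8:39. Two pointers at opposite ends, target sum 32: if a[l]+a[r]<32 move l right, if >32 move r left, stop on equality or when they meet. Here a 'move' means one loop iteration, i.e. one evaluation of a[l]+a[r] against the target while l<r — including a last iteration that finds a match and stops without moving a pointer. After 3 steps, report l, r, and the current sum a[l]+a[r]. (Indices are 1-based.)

[1,8] -5+39=34 >32 → r--
[1,7] -5+33=28 <32 → l++
[2,7] 1+33=34 >32 → r--

l=2, r=6, sum=31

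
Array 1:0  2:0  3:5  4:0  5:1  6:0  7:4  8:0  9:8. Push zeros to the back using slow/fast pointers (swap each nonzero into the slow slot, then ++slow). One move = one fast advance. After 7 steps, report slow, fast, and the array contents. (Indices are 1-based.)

slow=1 fast=1: a[fast]=0, fast++
slow=1 fast=2: a[fast]=0, fast++
slow=1 fast=3: a[fast]=5≠0 swap→a[1]=5, slow++,fast++
slow=2 fast=4: a[fast]=0, fast++
slow=2 fast=5: a[fast]=1≠0 swap→a[2]=1, slow++,fast++
slow=3 fast=6: a[fast]=0, fast++
slow=3 fast=7: a[fast]=4≠0 swap→a[3]=4, slow++,fast++

slow=4, fast=8, a=[5, 1, 4, 0, 0, 0, 0, 0, 8]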